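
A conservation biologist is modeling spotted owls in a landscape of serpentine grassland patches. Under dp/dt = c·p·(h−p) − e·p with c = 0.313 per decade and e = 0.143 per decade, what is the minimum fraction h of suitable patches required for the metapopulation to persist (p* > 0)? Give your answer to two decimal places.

p* = h − e/c is positive only when h > e/c.
h_min = e/c = 0.143/0.313 = 0.4569.

0.46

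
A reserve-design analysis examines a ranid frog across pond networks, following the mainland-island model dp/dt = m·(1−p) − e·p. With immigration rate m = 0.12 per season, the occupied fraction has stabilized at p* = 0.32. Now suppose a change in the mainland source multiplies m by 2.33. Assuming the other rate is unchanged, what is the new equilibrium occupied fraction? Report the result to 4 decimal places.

Balance m(1−p*) = e·p* gives e = m(1−p*)/p* = 0.12×0.68000/0.32000 = 0.25500.
New p* = m/(m+e) = 0.27960/(0.27960+0.25500) = 0.52301.

0.5230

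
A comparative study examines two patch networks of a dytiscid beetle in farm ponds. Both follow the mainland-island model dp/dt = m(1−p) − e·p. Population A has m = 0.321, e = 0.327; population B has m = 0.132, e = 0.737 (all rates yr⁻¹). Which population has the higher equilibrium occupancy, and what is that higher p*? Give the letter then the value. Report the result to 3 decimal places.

A, 0.495

A: p*_A = m/(m+e) = 0.321/0.6480 = 0.4954.
B: p*_B = 0.132/0.8690 = 0.1519.
A is higher at 0.4954.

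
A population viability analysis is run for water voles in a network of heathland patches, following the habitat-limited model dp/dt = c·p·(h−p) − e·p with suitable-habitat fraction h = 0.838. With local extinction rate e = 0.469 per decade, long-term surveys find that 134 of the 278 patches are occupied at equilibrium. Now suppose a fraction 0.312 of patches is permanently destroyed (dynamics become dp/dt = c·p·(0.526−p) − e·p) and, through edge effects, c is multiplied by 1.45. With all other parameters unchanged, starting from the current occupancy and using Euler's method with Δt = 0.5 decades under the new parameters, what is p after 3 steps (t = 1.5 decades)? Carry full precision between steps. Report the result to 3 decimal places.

Observed p* = 134/278 = 0.48201.
Balance c(h−p*) = e gives c = e/(0.838 − 0.48201) = 0.469/0.35599 = 1.31747.
Starting from p₀ = 0.48201; update p ← p + (dp/dt)·Δt with the new parameters.
t = 0.5: p = 0.48201 + (-0.09278) = 0.38923
t = 1: p = 0.38923 + (-0.04043) = 0.34881
t = 1.5: p = 0.34881 + (-0.02276) = 0.32605

0.326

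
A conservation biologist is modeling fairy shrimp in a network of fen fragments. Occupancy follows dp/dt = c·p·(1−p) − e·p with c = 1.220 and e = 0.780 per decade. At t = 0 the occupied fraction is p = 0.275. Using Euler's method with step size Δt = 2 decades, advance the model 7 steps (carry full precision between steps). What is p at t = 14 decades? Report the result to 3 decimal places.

0.361

Update rule: p ← p + [c·p·(1−p) − e·p]·Δt with Δt = 2.
t = 2: p = 0.27500 + (+0.05747) = 0.33247
t = 4: p = 0.33247 + (+0.02286) = 0.35534
t = 6: p = 0.35534 + (+0.00461) = 0.35995
t = 8: p = 0.35995 + (+0.00062) = 0.36057
t = 10: p = 0.36057 + (+0.00008) = 0.36065
t = 12: p = 0.36065 + (+0.00001) = 0.36065
t = 14: p = 0.36065 + (+0.00000) = 0.36066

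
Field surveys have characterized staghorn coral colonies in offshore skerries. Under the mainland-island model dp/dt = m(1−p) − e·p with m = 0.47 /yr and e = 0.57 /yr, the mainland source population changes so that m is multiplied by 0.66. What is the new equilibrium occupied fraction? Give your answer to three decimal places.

Before: p* = 0.47/(0.47+0.57) = 0.4519.
After: m = 0.3102, e = 0.57; p* = 0.3102/0.8802 = 0.3524.

0.352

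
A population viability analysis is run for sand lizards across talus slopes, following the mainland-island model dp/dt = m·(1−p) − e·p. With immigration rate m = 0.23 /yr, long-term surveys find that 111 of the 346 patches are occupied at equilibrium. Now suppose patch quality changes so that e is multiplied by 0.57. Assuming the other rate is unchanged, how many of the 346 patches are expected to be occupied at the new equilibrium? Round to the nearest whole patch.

157

Observed p* = 111/346 = 0.32081.
Balance m(1−p*) = e·p* gives e = m(1−p*)/p* = 0.23×0.67919/0.32081 = 0.48694.
New p* = m/(m+e) = 0.23000/(0.23000+0.27756) = 0.45315.
Expected occupied = 346 × 0.45315 = 156.79 ≈ 157.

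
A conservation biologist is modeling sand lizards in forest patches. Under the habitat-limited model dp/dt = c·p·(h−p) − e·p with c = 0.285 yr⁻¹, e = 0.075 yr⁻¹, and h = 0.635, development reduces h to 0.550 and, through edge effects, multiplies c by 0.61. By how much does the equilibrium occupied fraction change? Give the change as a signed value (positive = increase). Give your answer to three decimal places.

Before: p* = h − e/c = 0.635 − 0.075/0.285 = 0.635 − 0.2632 = 0.3718.
After: c = 0.17385, e = 0.075, h = 0.550; p* = 0.550 − 0.075/0.17385 = 0.1186.
Δp* = 0.1186 − 0.3718 = -0.2532.

-0.253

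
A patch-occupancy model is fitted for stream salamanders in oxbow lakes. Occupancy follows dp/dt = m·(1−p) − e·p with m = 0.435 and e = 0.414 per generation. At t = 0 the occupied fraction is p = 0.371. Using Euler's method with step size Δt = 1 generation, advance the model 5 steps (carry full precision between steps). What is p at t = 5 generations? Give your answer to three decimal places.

0.512

Update rule: p ← p + [m·(1−p) − e·p]·Δt with Δt = 1.
step 1: Δp = +0.12002, p = 0.49102
step 2: Δp = +0.01812, p = 0.50914
step 3: Δp = +0.00274, p = 0.51188
step 4: Δp = +0.00041, p = 0.51229
step 5: Δp = +0.00006, p = 0.51236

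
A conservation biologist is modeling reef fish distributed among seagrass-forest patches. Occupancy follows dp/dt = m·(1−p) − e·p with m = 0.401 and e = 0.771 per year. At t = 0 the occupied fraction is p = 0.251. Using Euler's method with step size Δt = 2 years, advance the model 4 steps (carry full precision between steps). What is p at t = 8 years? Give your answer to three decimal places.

0.045

Update rule: p ← p + [m·(1−p) − e·p]·Δt with Δt = 2.
step 1: Δp = +0.21366, p = 0.46466
step 2: Δp = -0.28715, p = 0.17750
step 3: Δp = +0.38593, p = 0.56344
step 4: Δp = -0.51870, p = 0.04474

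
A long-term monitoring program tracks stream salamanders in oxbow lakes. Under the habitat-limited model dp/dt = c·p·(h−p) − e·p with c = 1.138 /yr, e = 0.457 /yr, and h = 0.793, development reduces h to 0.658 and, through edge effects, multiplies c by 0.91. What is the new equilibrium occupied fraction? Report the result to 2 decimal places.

0.22

Before: p* = h − e/c = 0.793 − 0.457/1.138 = 0.793 − 0.4016 = 0.3914.
After: c = 1.03558, e = 0.457, h = 0.658; p* = 0.658 − 0.457/1.03558 = 0.2167.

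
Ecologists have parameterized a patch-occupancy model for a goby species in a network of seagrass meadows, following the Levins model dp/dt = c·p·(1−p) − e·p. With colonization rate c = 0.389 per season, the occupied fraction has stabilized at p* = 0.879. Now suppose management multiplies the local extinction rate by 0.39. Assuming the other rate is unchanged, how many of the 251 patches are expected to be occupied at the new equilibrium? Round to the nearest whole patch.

Balance c(1−p*) = e gives e = 0.389×(1 − 0.87900) = 0.04707.
New p* = 1 − e/c = 1 − 0.01836/0.38900 = 0.95280.
Expected occupied = 251 × 0.95280 = 239.15 ≈ 239.

239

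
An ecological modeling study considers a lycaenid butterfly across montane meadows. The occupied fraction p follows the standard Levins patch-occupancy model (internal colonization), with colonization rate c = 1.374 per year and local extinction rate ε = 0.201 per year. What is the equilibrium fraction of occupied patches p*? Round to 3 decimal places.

Setting dp/dt = 0 and dividing through by p* gives c·(1−p*) = ε.
So p* = 1 − ε/c = 1 − 0.201/1.374 = 1 − 0.1463 = 0.8537.

0.854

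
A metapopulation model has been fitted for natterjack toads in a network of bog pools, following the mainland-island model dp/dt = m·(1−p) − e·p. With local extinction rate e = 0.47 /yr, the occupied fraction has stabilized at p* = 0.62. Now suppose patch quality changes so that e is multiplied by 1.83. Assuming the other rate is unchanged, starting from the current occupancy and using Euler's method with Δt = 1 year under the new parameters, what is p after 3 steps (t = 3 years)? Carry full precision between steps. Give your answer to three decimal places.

Balance m(1−p*) = e·p* gives m = e·p*/(1−p*) = 0.47×0.62000/0.38000 = 0.76684.
Starting from p₀ = 0.62000; update p ← p + (dp/dt)·Δt with the new parameters.
p: 0.62000 → 0.37814  (Δp = -0.24186)
p: 0.37814 → 0.52977  (Δp = +0.15163)
p: 0.52977 → 0.43471  (Δp = -0.09507)

0.435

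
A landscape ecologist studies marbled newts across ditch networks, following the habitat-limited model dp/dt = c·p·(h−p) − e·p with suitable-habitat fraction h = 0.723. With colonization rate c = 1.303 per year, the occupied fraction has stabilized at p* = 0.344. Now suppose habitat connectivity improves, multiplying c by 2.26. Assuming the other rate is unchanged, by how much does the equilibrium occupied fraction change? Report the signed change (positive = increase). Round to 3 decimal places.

0.211

Balance c(h−p*) = e gives e = 1.303×(0.723 − 0.34400) = 0.49384.
New p* = 0.723 − e/c = 0.723 − 0.49384/2.94478 = 0.55530.
Δp* = 0.55530 − 0.34400 = +0.21130.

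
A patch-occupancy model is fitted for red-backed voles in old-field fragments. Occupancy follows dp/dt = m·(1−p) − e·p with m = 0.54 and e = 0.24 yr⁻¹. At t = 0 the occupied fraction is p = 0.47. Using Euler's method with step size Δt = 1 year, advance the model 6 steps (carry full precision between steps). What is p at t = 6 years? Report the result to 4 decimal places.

0.6923

Update rule: p ← p + [m·(1−p) − e·p]·Δt with Δt = 1.
t = 1: p = 0.47000 + (+0.17340) = 0.64340
t = 2: p = 0.64340 + (+0.03815) = 0.68155
t = 3: p = 0.68155 + (+0.00839) = 0.68994
t = 4: p = 0.68994 + (+0.00185) = 0.69179
t = 5: p = 0.69179 + (+0.00041) = 0.69219
t = 6: p = 0.69219 + (+0.00009) = 0.69228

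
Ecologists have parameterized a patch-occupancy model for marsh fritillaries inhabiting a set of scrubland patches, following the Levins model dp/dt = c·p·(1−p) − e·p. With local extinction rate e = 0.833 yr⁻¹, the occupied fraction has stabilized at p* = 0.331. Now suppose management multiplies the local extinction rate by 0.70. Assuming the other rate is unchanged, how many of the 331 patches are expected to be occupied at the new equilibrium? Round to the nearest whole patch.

Balance c(1−p*) = e gives c = e/(1 − 0.33100) = 0.833/0.66900 = 1.24514.
New p* = 1 − e/c = 1 − 0.58310/1.24514 = 0.53170.
Expected occupied = 331 × 0.53170 = 175.99 ≈ 176.

176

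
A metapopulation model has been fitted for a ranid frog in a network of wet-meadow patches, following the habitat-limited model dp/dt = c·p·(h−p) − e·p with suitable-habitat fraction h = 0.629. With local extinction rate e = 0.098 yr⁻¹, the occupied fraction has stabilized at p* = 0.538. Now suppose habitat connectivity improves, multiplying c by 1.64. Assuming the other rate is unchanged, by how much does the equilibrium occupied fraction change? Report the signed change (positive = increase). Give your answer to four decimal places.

0.0355

Balance c(h−p*) = e gives c = e/(0.629 − 0.53800) = 0.098/0.09100 = 1.07692.
New p* = 0.629 − e/c = 0.629 − 0.09800/1.76615 = 0.57351.
Δp* = 0.57351 − 0.53800 = +0.03551.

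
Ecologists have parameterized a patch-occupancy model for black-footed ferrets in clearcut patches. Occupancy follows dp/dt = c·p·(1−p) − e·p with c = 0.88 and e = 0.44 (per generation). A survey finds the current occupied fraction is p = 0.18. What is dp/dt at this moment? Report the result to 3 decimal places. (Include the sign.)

0.051

Colonization term: c·p·(1−p) = 0.88×0.18×0.8200 = 0.12989.
Extinction term: e·p = 0.07920.
dp/dt = 0.12989 − 0.07920 = 0.05069.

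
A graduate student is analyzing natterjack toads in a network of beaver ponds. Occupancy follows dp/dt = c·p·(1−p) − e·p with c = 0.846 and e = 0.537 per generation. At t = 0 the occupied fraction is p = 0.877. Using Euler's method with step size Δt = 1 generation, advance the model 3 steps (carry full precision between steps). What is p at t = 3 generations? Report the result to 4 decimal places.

Update rule: p ← p + [c·p·(1−p) − e·p]·Δt with Δt = 1.
t = 1: p = 0.87700 + (-0.37969) = 0.49731
t = 2: p = 0.49731 + (-0.05556) = 0.44175
t = 3: p = 0.44175 + (-0.02859) = 0.41316

0.4132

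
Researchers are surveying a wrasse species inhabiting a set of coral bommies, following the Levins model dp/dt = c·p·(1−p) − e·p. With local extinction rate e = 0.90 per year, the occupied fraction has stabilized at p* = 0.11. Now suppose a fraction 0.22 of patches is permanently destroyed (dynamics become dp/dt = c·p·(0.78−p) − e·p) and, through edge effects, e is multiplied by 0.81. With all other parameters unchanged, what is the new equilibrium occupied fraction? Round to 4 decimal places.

0.0591

Balance c(1−p*) = e gives c = e/(1 − 0.11000) = 0.90/0.89000 = 1.01124.
New p* = 0.78 − e/c = 0.78 − 0.72900/1.01124 = 0.05910.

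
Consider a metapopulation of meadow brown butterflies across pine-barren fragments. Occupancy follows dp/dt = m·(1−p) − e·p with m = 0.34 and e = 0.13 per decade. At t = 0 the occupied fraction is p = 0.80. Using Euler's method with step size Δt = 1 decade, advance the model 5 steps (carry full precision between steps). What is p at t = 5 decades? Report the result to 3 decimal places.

Update rule: p ← p + [m·(1−p) − e·p]·Δt with Δt = 1.
t = 1: p = 0.80000 + (-0.03600) = 0.76400
t = 2: p = 0.76400 + (-0.01908) = 0.74492
t = 3: p = 0.74492 + (-0.01011) = 0.73481
t = 4: p = 0.73481 + (-0.00536) = 0.72945
t = 5: p = 0.72945 + (-0.00284) = 0.72661

0.727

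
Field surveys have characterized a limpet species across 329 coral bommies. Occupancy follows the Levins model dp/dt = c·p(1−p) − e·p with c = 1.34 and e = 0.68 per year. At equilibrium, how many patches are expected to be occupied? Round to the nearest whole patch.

162

p* = 1 − e/c = 1 − 0.68/1.34 = 0.4925.
Expected occupied patches = N × p* = 329 × 0.4925 = 162.04 ≈ 162.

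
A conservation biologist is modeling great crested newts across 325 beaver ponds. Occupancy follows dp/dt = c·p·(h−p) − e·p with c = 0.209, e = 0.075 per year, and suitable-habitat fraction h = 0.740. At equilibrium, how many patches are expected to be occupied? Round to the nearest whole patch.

p* = h − e/c = 0.740 − 0.3589 = 0.3811.
Expected occupied patches = N × p* = 325 × 0.3811 = 123.87 ≈ 124.

124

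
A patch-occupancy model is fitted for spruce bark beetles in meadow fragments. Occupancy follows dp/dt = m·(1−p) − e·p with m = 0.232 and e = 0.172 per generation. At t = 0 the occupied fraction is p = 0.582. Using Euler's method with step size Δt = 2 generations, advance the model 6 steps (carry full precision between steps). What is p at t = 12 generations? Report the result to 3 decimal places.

0.574

Update rule: p ← p + [m·(1−p) − e·p]·Δt with Δt = 2.
p: 0.58200 → 0.57574  (Δp = -0.00626)
p: 0.57574 → 0.57454  (Δp = -0.00120)
p: 0.57454 → 0.57431  (Δp = -0.00023)
p: 0.57431 → 0.57427  (Δp = -0.00004)
p: 0.57427 → 0.57426  (Δp = -0.00001)
p: 0.57426 → 0.57426  (Δp = -0.00000)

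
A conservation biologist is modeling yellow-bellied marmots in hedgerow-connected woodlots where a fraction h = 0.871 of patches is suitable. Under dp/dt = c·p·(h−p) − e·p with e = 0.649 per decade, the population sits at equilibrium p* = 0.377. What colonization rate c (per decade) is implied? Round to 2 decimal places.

1.31

At equilibrium c(h−p*) = e, so c = e/(h−p*).
c = 0.649/(0.871 − 0.377) = 0.649/0.4940 = 1.3138.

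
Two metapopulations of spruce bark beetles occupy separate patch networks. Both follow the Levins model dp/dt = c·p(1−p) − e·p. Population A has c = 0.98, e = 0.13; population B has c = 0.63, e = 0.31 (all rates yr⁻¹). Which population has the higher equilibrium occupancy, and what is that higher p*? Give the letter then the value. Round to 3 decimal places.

A, 0.867

A: p*_A = 1 − 0.13/0.98 = 0.8673.
B: p*_B = 1 − 0.31/0.63 = 0.5079.
A is higher at 0.8673.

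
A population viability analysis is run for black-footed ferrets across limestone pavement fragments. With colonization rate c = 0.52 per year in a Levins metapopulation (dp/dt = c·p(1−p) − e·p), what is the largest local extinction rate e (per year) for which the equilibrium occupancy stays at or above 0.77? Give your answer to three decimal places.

0.120

1 − e/c ≥ 0.77 ⇒ e ≤ c(1 − 0.77) = 0.52 × 0.2300.
e_max = 0.1196.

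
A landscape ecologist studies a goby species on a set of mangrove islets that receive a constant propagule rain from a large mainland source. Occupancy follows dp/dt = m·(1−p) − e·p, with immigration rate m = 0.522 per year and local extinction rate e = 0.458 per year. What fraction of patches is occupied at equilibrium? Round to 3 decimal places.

0.533

Setting dp/dt = 0: m − m·p* = e·p*, so m = (m+e)·p*.
p* = m/(m+e) = 0.522/(0.522+0.458) = 0.522/0.9800 = 0.5327.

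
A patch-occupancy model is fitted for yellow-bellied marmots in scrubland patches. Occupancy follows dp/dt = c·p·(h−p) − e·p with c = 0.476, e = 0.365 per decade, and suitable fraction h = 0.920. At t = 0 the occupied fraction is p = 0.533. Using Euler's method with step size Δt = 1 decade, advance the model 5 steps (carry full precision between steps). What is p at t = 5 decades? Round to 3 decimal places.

Update rule: p ← p + [c·p·(h−p) − e·p]·Δt with Δt = 1.
t = 1: p = 0.53300 + (-0.09636) = 0.43664
t = 2: p = 0.43664 + (-0.05891) = 0.37773
t = 3: p = 0.37773 + (-0.04037) = 0.33736
t = 4: p = 0.33736 + (-0.02957) = 0.30778
t = 5: p = 0.30778 + (-0.02265) = 0.28514

0.285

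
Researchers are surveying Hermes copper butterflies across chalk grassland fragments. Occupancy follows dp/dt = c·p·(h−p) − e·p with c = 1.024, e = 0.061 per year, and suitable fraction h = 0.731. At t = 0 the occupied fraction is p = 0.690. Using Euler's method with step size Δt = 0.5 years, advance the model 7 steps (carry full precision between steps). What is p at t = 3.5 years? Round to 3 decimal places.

Update rule: p ← p + [c·p·(h−p) − e·p]·Δt with Δt = 0.5.
p: 0.69000 → 0.68344  (Δp = -0.00656)
p: 0.68344 → 0.67924  (Δp = -0.00420)
p: 0.67924 → 0.67652  (Δp = -0.00272)
p: 0.67652 → 0.67476  (Δp = -0.00176)
p: 0.67476 → 0.67361  (Δp = -0.00115)
p: 0.67361 → 0.67286  (Δp = -0.00075)
p: 0.67286 → 0.67237  (Δp = -0.00049)

0.672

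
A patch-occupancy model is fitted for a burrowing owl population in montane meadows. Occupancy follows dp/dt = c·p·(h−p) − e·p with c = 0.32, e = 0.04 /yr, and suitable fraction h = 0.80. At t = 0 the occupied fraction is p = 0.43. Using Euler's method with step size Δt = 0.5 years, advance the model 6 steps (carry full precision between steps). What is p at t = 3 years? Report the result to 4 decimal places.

Update rule: p ← p + [c·p·(h−p) − e·p]·Δt with Δt = 0.5.
t = 0.5: p = 0.43000 + (+0.01686) = 0.44686
t = 1: p = 0.44686 + (+0.01631) = 0.46317
t = 1.5: p = 0.46317 + (+0.01570) = 0.47887
t = 2: p = 0.47887 + (+0.01503) = 0.49389
t = 2.5: p = 0.49389 + (+0.01431) = 0.50820
t = 3: p = 0.50820 + (+0.01356) = 0.52177

0.5218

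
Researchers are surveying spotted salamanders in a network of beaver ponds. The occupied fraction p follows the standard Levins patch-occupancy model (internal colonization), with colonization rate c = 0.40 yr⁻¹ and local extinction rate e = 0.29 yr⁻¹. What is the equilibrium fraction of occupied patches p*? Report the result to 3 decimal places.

0.275

Setting dp/dt = 0 and dividing through by p* gives c·(1−p*) = e.
So p* = 1 − e/c = 1 − 0.29/0.40 = 1 − 0.7250 = 0.2750.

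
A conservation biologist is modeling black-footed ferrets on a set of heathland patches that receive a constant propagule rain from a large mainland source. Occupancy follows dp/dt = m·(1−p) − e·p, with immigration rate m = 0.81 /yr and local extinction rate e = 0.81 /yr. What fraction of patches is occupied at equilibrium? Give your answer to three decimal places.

Setting dp/dt = 0: m − m·p* = e·p*, so m = (m+e)·p*.
p* = m/(m+e) = 0.81/(0.81+0.81) = 0.81/1.6200 = 0.5000.

0.500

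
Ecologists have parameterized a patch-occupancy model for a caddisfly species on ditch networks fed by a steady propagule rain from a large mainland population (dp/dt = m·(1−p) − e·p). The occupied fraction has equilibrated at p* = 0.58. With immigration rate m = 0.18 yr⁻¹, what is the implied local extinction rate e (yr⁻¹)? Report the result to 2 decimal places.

0.13

At equilibrium m(1−p*) = e·p*, so e = m(1−p*)/p*.
e = 0.18 × 0.4200 / 0.58 = 0.1303.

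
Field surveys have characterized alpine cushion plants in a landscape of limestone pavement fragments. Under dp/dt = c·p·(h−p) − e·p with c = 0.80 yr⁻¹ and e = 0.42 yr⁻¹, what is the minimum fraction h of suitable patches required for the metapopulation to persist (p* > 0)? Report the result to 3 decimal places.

0.525

p* = h − e/c is positive only when h > e/c.
h_min = e/c = 0.42/0.80 = 0.5250.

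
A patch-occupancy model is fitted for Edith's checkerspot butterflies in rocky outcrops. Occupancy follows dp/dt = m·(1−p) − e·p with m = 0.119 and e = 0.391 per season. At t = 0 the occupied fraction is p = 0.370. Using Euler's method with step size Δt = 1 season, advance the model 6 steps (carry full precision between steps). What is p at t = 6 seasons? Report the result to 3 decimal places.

0.235

Update rule: p ← p + [m·(1−p) − e·p]·Δt with Δt = 1.
p: 0.37000 → 0.30030  (Δp = -0.06970)
p: 0.30030 → 0.26615  (Δp = -0.03415)
p: 0.26615 → 0.24941  (Δp = -0.01673)
p: 0.24941 → 0.24121  (Δp = -0.00820)
p: 0.24121 → 0.23719  (Δp = -0.00402)
p: 0.23719 → 0.23522  (Δp = -0.00197)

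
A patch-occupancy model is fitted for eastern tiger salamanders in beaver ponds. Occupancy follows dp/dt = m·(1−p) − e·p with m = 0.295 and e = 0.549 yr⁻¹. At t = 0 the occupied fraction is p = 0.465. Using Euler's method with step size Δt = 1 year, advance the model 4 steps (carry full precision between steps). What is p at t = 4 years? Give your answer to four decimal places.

0.3496

Update rule: p ← p + [m·(1−p) − e·p]·Δt with Δt = 1.
step 1: Δp = -0.09746, p = 0.36754
step 2: Δp = -0.01520, p = 0.35234
step 3: Δp = -0.00237, p = 0.34996
step 4: Δp = -0.00037, p = 0.34959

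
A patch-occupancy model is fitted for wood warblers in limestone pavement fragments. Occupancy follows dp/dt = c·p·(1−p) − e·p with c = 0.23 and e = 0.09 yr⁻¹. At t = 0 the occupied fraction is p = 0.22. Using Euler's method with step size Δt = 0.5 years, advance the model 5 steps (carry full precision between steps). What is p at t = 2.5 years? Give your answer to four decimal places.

Update rule: p ← p + [c·p·(1−p) − e·p]·Δt with Δt = 0.5.
step 1: Δp = +0.00983, p = 0.22983
step 2: Δp = +0.01001, p = 0.23985
step 3: Δp = +0.01017, p = 0.25002
step 4: Δp = +0.01031, p = 0.26033
step 5: Δp = +0.01043, p = 0.27076

0.2708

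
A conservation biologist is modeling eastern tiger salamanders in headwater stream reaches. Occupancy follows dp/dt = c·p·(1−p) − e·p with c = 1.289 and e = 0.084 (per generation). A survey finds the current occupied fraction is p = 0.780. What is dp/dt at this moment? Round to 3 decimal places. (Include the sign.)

Colonization term: c·p·(1−p) = 1.289×0.780×0.2200 = 0.22119.
Extinction term: e·p = 0.06552.
dp/dt = 0.22119 − 0.06552 = 0.15567.

0.156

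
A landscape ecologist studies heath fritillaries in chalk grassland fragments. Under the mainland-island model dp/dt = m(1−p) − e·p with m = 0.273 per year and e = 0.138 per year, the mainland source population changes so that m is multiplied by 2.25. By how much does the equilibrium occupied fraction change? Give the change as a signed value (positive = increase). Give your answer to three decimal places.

Before: p* = 0.273/(0.273+0.138) = 0.6642.
After: m = 0.61425, e = 0.138; p* = 0.61425/0.7523 = 0.8166.
Δp* = 0.8166 − 0.6642 = +0.1523.

0.152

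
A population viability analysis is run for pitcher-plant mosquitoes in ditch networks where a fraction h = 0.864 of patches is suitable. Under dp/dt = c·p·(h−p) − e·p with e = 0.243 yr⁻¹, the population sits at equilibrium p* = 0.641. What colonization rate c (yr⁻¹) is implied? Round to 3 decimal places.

1.090

At equilibrium c(h−p*) = e, so c = e/(h−p*).
c = 0.243/(0.864 − 0.641) = 0.243/0.2230 = 1.0897.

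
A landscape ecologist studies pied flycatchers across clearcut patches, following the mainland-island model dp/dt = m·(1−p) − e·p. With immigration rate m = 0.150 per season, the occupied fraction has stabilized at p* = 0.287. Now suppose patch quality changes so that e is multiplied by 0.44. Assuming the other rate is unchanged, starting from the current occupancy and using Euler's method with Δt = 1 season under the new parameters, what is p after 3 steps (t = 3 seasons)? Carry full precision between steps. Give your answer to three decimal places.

Balance m(1−p*) = e·p* gives e = m(1−p*)/p* = 0.150×0.71300/0.28700 = 0.37265.
Starting from p₀ = 0.28700; update p ← p + (dp/dt)·Δt with the new parameters.
  1  |  dp/dt·Δt = +0.059892  |  p_1 = 0.346892
  2  |  dp/dt·Δt = +0.041088  |  p_2 = 0.387980
  3  |  dp/dt·Δt = +0.028188  |  p_3 = 0.416168

0.416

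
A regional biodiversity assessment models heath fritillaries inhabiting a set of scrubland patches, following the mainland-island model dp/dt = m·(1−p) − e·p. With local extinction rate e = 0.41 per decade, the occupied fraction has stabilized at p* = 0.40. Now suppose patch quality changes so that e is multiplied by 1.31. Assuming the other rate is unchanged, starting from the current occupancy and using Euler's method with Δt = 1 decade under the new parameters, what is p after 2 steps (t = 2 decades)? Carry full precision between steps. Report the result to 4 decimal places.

0.3395

Balance m(1−p*) = e·p* gives m = e·p*/(1−p*) = 0.41×0.40000/0.60000 = 0.27333.
Starting from p₀ = 0.40000; update p ← p + (dp/dt)·Δt with the new parameters.
step 1: Δp = -0.05084, p = 0.34916
step 2: Δp = -0.00964, p = 0.33952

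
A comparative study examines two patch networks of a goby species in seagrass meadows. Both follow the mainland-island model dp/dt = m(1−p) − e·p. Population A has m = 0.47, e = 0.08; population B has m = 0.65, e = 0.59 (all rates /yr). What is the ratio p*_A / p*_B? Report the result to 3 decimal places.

1.630

A: p*_A = m/(m+e) = 0.47/0.5500 = 0.8545.
B: p*_B = 0.65/1.2400 = 0.5242.
p*_A / p*_B = 0.8545/0.5242 = 1.6302.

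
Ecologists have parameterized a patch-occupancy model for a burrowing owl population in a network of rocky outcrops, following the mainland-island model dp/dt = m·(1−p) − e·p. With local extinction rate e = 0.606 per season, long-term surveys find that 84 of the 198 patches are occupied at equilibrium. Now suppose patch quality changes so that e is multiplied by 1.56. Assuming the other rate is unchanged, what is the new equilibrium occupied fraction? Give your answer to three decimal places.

Observed p* = 84/198 = 0.42424.
Balance m(1−p*) = e·p* gives m = e·p*/(1−p*) = 0.606×0.42424/0.57576 = 0.44652.
New p* = m/(m+e) = 0.44652/(0.44652+0.94536) = 0.32080.

0.321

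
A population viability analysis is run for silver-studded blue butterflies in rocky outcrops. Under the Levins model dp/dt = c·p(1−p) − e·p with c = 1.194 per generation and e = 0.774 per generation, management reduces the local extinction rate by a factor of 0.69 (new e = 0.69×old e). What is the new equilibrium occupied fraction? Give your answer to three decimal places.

0.553

Before: p* = 1 − 0.774/1.194 = 0.3518.
After the change, c = 1.194, e = 0.53406, so p* = 1 − 0.53406/1.194 = 0.5527.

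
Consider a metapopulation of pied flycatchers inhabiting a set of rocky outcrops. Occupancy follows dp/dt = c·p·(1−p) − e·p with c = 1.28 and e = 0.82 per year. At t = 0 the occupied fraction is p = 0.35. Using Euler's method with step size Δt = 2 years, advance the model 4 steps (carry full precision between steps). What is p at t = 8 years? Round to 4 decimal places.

Update rule: p ← p + [c·p·(1−p) − e·p]·Δt with Δt = 2.
t = 2: p = 0.35000 + (+0.00840) = 0.35840
t = 4: p = 0.35840 + (+0.00089) = 0.35929
t = 6: p = 0.35929 + (+0.00007) = 0.35937
t = 8: p = 0.35937 + (+0.00001) = 0.35937

0.3594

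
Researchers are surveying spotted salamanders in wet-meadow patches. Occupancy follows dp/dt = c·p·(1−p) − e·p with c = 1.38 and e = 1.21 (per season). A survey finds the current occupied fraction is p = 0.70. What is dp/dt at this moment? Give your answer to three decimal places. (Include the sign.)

Colonization term: c·p·(1−p) = 1.38×0.70×0.3000 = 0.28980.
Extinction term: e·p = 0.84700.
dp/dt = 0.28980 − 0.84700 = -0.55720.

-0.557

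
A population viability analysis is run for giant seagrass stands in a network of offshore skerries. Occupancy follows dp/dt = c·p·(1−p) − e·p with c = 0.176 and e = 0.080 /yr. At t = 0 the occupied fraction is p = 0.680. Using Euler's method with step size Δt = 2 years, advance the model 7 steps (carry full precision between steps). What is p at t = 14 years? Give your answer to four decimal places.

0.5697

Update rule: p ← p + [c·p·(1−p) − e·p]·Δt with Δt = 2.
  1  |  dp/dt·Δt = -0.032205  |  p_1 = 0.647795
  2  |  dp/dt·Δt = -0.023336  |  p_2 = 0.624459
  3  |  dp/dt·Δt = -0.017366  |  p_3 = 0.607093
  4  |  dp/dt·Δt = -0.013172  |  p_4 = 0.593921
  5  |  dp/dt·Δt = -0.010132  |  p_5 = 0.583789
  6  |  dp/dt·Δt = -0.007877  |  p_6 = 0.575911
  7  |  dp/dt·Δt = -0.006174  |  p_7 = 0.569737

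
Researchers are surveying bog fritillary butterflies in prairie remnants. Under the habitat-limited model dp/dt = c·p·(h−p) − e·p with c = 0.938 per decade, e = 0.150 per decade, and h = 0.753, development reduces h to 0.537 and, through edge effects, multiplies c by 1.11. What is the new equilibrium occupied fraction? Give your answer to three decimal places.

Before: p* = h − e/c = 0.753 − 0.150/0.938 = 0.753 − 0.1599 = 0.5931.
After: c = 1.04118, e = 0.15, h = 0.537; p* = 0.537 − 0.15/1.04118 = 0.3929.

0.393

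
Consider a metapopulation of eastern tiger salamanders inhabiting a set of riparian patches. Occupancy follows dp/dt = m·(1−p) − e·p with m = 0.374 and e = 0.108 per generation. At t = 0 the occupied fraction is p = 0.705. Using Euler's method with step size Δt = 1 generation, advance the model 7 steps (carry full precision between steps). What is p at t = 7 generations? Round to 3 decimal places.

0.775

Update rule: p ← p + [m·(1−p) − e·p]·Δt with Δt = 1.
  1  |  dp/dt·Δt = +0.034190  |  p_1 = 0.739190
  2  |  dp/dt·Δt = +0.017710  |  p_2 = 0.756900
  3  |  dp/dt·Δt = +0.009174  |  p_3 = 0.766074
  4  |  dp/dt·Δt = +0.004752  |  p_4 = 0.770827
  5  |  dp/dt·Δt = +0.002462  |  p_5 = 0.773288
  6  |  dp/dt·Δt = +0.001275  |  p_6 = 0.774563
  7  |  dp/dt·Δt = +0.000661  |  p_7 = 0.775224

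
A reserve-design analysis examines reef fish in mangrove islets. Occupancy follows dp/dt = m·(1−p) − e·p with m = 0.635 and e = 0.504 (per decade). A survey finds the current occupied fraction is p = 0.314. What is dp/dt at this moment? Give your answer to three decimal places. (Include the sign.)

Colonization term: m·(1−p) = 0.635×0.6860 = 0.43561.
Extinction term: e·p = 0.15826.
dp/dt = 0.43561 − 0.15826 = 0.27735.

0.277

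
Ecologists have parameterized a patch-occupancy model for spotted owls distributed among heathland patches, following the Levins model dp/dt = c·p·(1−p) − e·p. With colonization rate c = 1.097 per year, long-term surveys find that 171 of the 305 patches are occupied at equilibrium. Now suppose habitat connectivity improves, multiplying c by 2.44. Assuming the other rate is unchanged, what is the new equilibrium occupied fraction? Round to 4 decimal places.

Observed p* = 171/305 = 0.56066.
Balance c(1−p*) = e gives e = 1.097×(1 − 0.56066) = 0.48196.
New p* = 1 − e/c = 1 − 0.48196/2.67668 = 0.81994.

0.8199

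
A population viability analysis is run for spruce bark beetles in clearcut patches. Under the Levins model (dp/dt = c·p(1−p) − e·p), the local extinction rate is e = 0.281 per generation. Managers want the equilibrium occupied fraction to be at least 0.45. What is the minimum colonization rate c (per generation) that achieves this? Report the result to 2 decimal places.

p* = 1 − e/c ≥ 0.45 requires e/c ≤ 0.5500, i.e. c ≥ e/0.5500.
c_min = 0.281/0.5500 = 0.5109.

0.51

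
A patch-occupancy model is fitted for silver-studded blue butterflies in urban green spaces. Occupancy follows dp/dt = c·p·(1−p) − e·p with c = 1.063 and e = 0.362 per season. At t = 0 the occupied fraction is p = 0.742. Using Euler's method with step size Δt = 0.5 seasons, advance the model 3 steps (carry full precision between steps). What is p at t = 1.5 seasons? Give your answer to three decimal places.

Update rule: p ← p + [c·p·(1−p) − e·p]·Δt with Δt = 0.5.
p: 0.74200 → 0.70945  (Δp = -0.03255)
p: 0.70945 → 0.69060  (Δp = -0.01885)
p: 0.69060 → 0.67917  (Δp = -0.01143)

0.679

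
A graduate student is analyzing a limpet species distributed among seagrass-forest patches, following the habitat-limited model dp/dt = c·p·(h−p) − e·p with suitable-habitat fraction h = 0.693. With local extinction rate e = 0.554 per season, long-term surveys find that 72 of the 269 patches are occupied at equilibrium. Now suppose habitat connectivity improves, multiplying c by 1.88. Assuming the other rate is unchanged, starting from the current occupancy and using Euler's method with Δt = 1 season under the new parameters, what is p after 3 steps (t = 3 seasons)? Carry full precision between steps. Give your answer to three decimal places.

0.467

Observed p* = 72/269 = 0.26766.
Balance c(h−p*) = e gives c = e/(0.693 − 0.26766) = 0.554/0.42534 = 1.30248.
Starting from p₀ = 0.26766; update p ← p + (dp/dt)·Δt with the new parameters.
p: 0.26766 → 0.39815  (Δp = +0.13049)
p: 0.39815 → 0.46503  (Δp = +0.06689)
p: 0.46503 → 0.46699  (Δp = +0.00196)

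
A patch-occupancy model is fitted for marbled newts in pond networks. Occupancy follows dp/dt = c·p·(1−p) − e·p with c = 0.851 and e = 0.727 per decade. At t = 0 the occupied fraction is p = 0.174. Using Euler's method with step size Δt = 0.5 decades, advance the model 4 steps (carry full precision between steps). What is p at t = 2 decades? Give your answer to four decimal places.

Update rule: p ← p + [c·p·(1−p) − e·p]·Δt with Δt = 0.5.
  1  |  dp/dt·Δt = -0.002094  |  p_1 = 0.171906
  2  |  dp/dt·Δt = -0.001916  |  p_2 = 0.169990
  3  |  dp/dt·Δt = -0.001756  |  p_3 = 0.168233
  4  |  dp/dt·Δt = -0.001612  |  p_4 = 0.166621

0.1666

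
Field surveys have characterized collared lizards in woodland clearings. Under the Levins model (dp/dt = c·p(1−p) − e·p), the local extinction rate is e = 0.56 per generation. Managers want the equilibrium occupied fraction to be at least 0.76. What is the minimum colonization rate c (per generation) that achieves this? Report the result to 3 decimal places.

p* = 1 − e/c ≥ 0.76 requires e/c ≤ 0.2400, i.e. c ≥ e/0.2400.
c_min = 0.56/0.2400 = 2.3333.

2.333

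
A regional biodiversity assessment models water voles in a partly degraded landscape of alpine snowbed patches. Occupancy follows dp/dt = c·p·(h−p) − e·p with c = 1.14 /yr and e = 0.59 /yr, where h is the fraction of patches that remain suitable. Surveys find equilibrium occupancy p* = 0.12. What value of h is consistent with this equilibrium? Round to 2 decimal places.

At equilibrium c(h−p*) = e, so h = p* + e/c.
h = 0.12 + 0.59/1.14 = 0.12 + 0.5175 = 0.6375.

0.64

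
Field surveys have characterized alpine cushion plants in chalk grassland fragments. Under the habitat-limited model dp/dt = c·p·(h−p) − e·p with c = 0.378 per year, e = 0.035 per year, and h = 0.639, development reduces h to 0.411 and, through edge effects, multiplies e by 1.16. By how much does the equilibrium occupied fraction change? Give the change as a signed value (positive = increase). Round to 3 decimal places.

Before: p* = h − e/c = 0.639 − 0.035/0.378 = 0.639 − 0.0926 = 0.5464.
After: c = 0.378, e = 0.0406, h = 0.411; p* = 0.411 − 0.0406/0.378 = 0.3036.
Δp* = 0.3036 − 0.5464 = -0.2428.

-0.243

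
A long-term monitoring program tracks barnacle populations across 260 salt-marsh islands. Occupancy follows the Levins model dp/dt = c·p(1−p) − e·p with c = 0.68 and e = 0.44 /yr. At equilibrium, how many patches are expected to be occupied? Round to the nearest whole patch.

p* = 1 − e/c = 1 − 0.44/0.68 = 0.3529.
Expected occupied patches = N × p* = 260 × 0.3529 = 91.76 ≈ 92.

92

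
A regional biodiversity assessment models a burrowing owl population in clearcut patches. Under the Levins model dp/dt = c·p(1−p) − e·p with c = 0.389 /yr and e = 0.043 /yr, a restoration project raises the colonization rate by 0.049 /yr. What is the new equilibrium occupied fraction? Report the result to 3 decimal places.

0.902

Before: p* = 1 − 0.043/0.389 = 0.8895.
After the change, c = 0.438, e = 0.043, so p* = 1 − 0.043/0.438 = 0.9018.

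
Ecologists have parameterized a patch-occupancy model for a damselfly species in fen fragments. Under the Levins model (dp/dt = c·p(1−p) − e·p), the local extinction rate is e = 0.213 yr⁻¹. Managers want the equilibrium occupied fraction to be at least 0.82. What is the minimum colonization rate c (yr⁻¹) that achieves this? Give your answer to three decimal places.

1.183

p* = 1 − e/c ≥ 0.82 requires e/c ≤ 0.1800, i.e. c ≥ e/0.1800.
c_min = 0.213/0.1800 = 1.1833.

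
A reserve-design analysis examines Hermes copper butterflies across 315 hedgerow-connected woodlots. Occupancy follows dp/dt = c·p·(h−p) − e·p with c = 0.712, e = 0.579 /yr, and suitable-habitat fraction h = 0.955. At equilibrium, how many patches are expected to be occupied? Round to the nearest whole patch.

p* = h − e/c = 0.955 − 0.8132 = 0.1418.
Expected occupied patches = N × p* = 315 × 0.1418 = 44.67 ≈ 45.

45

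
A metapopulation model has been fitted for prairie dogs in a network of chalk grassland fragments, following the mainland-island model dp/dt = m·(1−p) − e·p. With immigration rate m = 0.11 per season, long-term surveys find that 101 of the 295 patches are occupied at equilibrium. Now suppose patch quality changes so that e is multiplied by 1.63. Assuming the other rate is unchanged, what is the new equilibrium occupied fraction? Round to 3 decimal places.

0.242

Observed p* = 101/295 = 0.34237.
Balance m(1−p*) = e·p* gives e = m(1−p*)/p* = 0.11×0.65763/0.34237 = 0.21129.
New p* = m/(m+e) = 0.11000/(0.11000+0.34440) = 0.24208.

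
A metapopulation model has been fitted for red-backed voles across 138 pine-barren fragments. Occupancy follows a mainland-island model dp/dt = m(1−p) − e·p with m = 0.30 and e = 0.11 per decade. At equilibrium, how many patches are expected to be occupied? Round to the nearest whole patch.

p* = m/(m+e) = 0.30/0.4100 = 0.7317.
Expected occupied patches = N × p* = 138 × 0.7317 = 100.98 ≈ 101.

101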